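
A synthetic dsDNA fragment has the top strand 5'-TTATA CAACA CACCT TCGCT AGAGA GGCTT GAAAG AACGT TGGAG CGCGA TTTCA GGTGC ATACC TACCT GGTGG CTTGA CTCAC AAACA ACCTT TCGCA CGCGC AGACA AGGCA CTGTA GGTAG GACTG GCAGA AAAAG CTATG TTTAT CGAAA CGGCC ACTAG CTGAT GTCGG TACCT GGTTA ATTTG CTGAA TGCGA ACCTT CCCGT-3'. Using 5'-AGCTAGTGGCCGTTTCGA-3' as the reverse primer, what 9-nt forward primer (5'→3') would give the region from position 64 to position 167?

5'-CCTACCTGG-3'

The reverse primer's reverse complement TCGAAACGGCCACTAGCT matches the template at positions 150–167; the product starts at position 64.
The forward primer is identical to the top strand over positions 64–72: CCTACCTGG.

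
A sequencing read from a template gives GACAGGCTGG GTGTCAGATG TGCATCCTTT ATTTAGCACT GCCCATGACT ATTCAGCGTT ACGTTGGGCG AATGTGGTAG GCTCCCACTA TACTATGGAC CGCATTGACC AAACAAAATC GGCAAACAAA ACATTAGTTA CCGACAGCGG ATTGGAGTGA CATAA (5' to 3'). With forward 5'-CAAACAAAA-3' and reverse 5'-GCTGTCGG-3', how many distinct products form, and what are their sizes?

Two products: 39 bp, 26 bp

The forward primer CAAACAAAA matches the top strand at positions 110–118, 123–131.
The reverse primer's reverse complement is CCGACAGC, matching at positions 141–148.
Each forward site pairs with the reverse site to give a product ending at position 148: sizes 39, 26 bp.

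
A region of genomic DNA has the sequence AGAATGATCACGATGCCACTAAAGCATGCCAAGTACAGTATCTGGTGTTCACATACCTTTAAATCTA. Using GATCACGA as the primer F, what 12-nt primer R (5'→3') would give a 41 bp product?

The forward primer binds at positions 6–13, so a 41 bp product ends at position 6 + 41 − 1 = 46.
The reverse primer anneals to the top strand over positions 35–46, i.e. to ACAGTATCTGGT.
Its sequence written 5'→3' is the reverse complement: ACCAGATACTGT.

5'-ACCAGATACTGT-3'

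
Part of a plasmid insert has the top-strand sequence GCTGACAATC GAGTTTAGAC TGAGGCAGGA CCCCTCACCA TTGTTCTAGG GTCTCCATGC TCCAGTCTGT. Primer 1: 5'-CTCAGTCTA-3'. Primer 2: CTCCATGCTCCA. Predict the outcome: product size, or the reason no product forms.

Primer 1 (CTCAGTCTA) has reverse complement TAGACTGAG, which matches the top strand at positions 16–24; primer 1 anneals to the top strand there with its 3' end pointing upstream toward position 16.
Primer 2 (CTCCATGCTCCA) matches the top strand directly at positions 53–64; it anneals to the bottom strand with its 3' end pointing downstream toward position 64.
The 3' ends diverge (primer 1 extends toward position 1, primer 2 toward position 70), so the primers never converge on a shared product.

No product — the primers' 3' ends point away from each other.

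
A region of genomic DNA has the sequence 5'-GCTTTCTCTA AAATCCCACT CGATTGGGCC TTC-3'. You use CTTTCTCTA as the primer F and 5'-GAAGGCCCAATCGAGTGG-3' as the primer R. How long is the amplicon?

32 bp

The forward primer matches the template at positions 2–10.
The reverse primer's reverse complement is CCACTCGATTGGGCCTTC, which matches the template at positions 16–33.
Amplicon spans positions 2–33: 32 bp.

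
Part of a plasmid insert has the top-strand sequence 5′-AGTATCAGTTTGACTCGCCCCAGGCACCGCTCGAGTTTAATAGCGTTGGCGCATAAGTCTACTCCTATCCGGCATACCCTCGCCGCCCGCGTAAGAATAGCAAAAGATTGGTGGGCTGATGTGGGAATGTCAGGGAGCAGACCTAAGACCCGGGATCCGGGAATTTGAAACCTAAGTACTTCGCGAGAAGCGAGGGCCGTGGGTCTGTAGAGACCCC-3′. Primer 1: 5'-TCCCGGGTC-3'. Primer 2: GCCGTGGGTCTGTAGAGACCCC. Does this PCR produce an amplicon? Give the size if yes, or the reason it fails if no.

Primer 1 (TCCCGGGTC) has reverse complement GACCCGGGA, which matches the top strand at positions 147–155; primer 1 anneals to the top strand there with its 3' end pointing upstream toward position 147.
Primer 2 (GCCGTGGGTCTGTAGAGACCCC) matches the top strand directly at positions 196–217; it anneals to the bottom strand with its 3' end pointing downstream toward position 217.
The 3' ends diverge (primer 1 extends toward position 1, primer 2 toward position 217), so the primers never converge on a shared product.

No product — the primers' 3' ends point away from each other.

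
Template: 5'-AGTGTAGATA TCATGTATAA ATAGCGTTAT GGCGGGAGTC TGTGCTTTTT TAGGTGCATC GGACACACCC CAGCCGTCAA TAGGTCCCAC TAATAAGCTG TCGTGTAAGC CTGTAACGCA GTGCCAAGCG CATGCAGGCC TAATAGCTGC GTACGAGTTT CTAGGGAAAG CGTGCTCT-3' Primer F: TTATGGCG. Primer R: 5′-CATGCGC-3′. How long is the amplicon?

Scanning the template, TTATGGCG occurs at positions 27–34; this primer anneals to the bottom strand there with its 3' end pointing downstream.
The reverse primer's reverse complement is GCGCATG, which matches the template at positions 128–134.
The product runs from position 27 to position 134, so its length is 134 − 27 + 1 = 108 bp.

108 bp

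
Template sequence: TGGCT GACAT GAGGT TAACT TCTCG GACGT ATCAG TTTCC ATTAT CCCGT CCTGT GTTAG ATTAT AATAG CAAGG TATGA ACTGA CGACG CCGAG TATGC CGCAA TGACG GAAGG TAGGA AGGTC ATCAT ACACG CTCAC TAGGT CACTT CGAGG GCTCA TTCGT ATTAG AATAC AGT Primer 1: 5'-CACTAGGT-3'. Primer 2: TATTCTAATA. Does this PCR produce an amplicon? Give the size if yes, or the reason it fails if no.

Primer 1 (CACTAGGT) matches the top strand at positions 138–145; it acts as a forward primer.
Primer 2's reverse complement is TATTAGAATA, matching the top strand at positions 165–174; it acts as a reverse primer.
The 3' ends face each other across positions 138–174, giving a 37 bp product.

Yes — a 37 bp product.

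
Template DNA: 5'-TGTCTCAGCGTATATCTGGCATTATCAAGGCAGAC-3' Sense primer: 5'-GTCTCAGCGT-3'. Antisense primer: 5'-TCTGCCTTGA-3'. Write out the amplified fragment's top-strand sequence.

Forward primer GTCTCAGCGT is found on the top strand at positions 2–11.
Reverse complement of the reverse primer: TCAAGGCAGA. This occurs on the top strand at positions 25–34.
The product is the template from position 2 through 34 (33 bp).

5'-GTCTCAGCGTATATCTGGCATTATCAAGGCAGA-3'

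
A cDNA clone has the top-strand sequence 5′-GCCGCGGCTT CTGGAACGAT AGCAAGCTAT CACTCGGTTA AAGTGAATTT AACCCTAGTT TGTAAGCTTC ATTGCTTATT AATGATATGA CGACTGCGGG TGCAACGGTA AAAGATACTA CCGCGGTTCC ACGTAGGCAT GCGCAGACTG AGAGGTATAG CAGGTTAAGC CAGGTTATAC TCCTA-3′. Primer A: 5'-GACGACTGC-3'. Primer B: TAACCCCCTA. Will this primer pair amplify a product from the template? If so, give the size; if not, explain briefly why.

No product — primer B has no binding site in the template.

Primer B (TAACCCCCTA) does not match the top strand, and its reverse complement TAGGGGGTTA does not match either.
With no annealing site for primer B, no amplification occurs.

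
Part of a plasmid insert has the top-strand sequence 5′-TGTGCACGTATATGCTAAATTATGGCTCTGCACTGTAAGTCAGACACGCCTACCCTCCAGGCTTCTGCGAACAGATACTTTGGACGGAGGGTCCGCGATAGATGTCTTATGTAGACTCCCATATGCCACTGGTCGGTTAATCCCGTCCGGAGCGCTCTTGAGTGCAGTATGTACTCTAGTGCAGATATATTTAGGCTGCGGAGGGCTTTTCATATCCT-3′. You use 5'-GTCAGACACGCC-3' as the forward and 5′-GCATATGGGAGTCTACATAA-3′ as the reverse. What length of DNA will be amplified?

88 bp

Scanning the template, GTCAGACACGCC occurs at positions 39–50; this primer anneals to the bottom strand there with its 3' end pointing downstream.
Taking the reverse complement of GCATATGGGAGTCTACATAA gives TTATGTAGACTCCCATATGC, found at positions 107–126 on the template; the primer anneals here to the top strand with its 3' end pointing upstream.
The product runs from position 39 to position 126, so its length is 126 − 39 + 1 = 88 bp.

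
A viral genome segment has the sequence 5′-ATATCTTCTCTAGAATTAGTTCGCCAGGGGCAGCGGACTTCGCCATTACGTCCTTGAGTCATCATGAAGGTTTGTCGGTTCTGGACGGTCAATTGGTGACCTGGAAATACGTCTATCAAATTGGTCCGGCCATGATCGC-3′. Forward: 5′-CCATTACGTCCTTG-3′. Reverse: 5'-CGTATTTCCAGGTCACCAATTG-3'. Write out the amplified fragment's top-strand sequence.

Forward primer CCATTACGTCCTTG is found on the top strand at positions 43–56.
Reverse complement of the reverse primer: CAATTGGTGACCTGGAAATACG. This occurs on the top strand at positions 90–111.
The product is the template from position 43 through 111 (69 bp).

5'-CCATTACGTCCTTGAGTCATCATGAAGGTTTGTCGGTTCTGGACGGTCAATTGGTGACCTGGAAATACG-3'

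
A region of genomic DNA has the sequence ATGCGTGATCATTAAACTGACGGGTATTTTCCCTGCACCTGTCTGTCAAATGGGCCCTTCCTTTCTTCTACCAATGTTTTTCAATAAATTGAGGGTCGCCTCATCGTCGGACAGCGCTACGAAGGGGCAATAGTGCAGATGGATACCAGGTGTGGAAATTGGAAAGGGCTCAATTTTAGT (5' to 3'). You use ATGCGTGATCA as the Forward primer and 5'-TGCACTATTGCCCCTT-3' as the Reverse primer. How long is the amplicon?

Scanning the template, ATGCGTGATCA occurs at positions 1–11; this primer anneals to the bottom strand there with its 3' end pointing downstream.
Taking the reverse complement of TGCACTATTGCCCCTT gives AAGGGGCAATAGTGCA, found at positions 122–137 on the template; the primer anneals here to the top strand with its 3' end pointing upstream.
Product length = (reverse-primer end) − (forward-primer start) + 1 = 137 − 1 + 1 = 137 bp.

137 bp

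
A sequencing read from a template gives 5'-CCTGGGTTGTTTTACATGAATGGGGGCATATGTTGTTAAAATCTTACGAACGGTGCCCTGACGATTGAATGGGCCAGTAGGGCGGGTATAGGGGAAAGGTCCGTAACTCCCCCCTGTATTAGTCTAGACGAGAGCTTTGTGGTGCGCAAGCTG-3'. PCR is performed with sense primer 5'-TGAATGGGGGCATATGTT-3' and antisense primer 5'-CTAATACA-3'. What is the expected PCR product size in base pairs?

Scanning the template, TGAATGGGGGCATATGTT occurs at positions 17–34; this primer anneals to the bottom strand there with its 3' end pointing downstream.
Taking the reverse complement of CTAATACA gives TGTATTAG, found at positions 115–122 on the template; the primer anneals here to the top strand with its 3' end pointing upstream.
Product length = (reverse-primer end) − (forward-primer start) + 1 = 122 − 17 + 1 = 106 bp.

106 bp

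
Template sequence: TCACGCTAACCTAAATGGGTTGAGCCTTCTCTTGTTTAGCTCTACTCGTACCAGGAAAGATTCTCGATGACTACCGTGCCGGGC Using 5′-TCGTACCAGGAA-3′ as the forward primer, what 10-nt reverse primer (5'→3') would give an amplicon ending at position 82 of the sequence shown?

The forward primer binds at positions 46–57; the product's 3' end on the top strand is position 82.
The reverse primer anneals to the top strand over positions 73–82, i.e. to ACCGTGCCGG.
Its sequence written 5'→3' is the reverse complement: CCGGCACGGT.

5'-CCGGCACGGT-3'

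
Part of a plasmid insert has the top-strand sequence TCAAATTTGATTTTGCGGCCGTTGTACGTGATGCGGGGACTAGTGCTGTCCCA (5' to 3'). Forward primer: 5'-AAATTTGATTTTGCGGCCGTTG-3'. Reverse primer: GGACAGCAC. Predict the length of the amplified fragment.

49 bp

Forward primer AAATTTGATTTTGCGGCCGTTG is found on the top strand at positions 3–24.
Taking the reverse complement of GGACAGCAC gives GTGCTGTCC, found at positions 43–51 on the template; the primer anneals here to the top strand with its 3' end pointing upstream.
Product length = (reverse-primer end) − (forward-primer start) + 1 = 51 − 3 + 1 = 49 bp.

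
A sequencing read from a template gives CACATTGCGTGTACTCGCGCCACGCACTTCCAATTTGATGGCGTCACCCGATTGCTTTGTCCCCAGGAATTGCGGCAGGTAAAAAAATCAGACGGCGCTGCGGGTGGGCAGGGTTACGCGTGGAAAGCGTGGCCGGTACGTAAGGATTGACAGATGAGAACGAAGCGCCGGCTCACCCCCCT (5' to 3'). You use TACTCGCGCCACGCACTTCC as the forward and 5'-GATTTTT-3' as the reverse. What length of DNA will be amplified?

The forward primer matches the template at positions 12–31.
The reverse primer's reverse complement is AAAAATC, which matches the template at positions 83–89.
Amplicon spans positions 12–89: 78 bp.

78 bp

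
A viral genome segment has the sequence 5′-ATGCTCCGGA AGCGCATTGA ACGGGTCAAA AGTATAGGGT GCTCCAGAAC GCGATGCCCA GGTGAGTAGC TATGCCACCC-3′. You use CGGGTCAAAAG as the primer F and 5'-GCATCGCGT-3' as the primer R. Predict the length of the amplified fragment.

36 bp

Scanning the template, CGGGTCAAAAG occurs at positions 22–32; this primer anneals to the bottom strand there with its 3' end pointing downstream.
Reverse complement of the reverse primer: ACGCGATGC. This occurs on the top strand at positions 49–57.
Product length = (reverse-primer end) − (forward-primer start) + 1 = 57 − 22 + 1 = 36 bp.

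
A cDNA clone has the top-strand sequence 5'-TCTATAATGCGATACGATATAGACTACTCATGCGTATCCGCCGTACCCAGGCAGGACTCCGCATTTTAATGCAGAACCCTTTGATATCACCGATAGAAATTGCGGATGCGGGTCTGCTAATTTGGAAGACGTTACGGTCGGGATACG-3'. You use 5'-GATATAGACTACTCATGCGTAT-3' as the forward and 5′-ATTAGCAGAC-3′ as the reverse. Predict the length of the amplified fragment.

106 bp

Scanning the template, GATATAGACTACTCATGCGTAT occurs at positions 16–37; this primer anneals to the bottom strand there with its 3' end pointing downstream.
The reverse primer's reverse complement is GTCTGCTAAT, which matches the template at positions 112–121.
The product runs from position 16 to position 121, so its length is 121 − 16 + 1 = 106 bp.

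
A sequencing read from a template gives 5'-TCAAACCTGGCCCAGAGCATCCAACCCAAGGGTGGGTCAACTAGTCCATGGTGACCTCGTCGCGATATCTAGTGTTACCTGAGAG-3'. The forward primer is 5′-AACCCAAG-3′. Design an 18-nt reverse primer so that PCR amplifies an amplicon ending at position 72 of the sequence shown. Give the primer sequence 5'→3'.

The forward primer binds at positions 23–30; the product's 3' end on the top strand is position 72.
The reverse primer anneals to the top strand over positions 55–72, i.e. to CCTCGTCGCGATATCTAG.
Its sequence written 5'→3' is the reverse complement: CTAGATATCGCGACGAGG.

5'-CTAGATATCGCGACGAGG-3'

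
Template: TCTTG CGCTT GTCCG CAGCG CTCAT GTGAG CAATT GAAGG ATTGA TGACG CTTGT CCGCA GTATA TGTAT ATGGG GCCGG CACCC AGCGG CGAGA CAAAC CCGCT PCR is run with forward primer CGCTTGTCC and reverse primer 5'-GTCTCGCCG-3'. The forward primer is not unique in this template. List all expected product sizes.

91 bp, 48 bp

The forward primer CGCTTGTCC matches the top strand at positions 6–14, 49–57.
The reverse primer's reverse complement is CGGCGAGAC, matching at positions 88–96.
Each forward site pairs with the reverse site to give a product ending at position 96: sizes 91, 48 bp.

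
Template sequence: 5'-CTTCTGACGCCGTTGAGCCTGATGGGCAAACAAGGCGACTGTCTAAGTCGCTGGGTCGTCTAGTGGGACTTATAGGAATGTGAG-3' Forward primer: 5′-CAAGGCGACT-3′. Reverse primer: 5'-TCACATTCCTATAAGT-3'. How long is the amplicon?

53 bp

Scanning the template, CAAGGCGACT occurs at positions 31–40; this primer anneals to the bottom strand there with its 3' end pointing downstream.
Reverse complement of the reverse primer: ACTTATAGGAATGTGA. This occurs on the top strand at positions 68–83.
Amplicon spans positions 31–83: 53 bp.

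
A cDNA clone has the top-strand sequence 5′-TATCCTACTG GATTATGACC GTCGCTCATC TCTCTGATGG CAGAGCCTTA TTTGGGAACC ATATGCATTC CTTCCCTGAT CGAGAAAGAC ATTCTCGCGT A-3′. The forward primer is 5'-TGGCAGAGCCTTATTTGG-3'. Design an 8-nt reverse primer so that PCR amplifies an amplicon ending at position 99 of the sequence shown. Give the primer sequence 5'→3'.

5'-CGCGAGAA-3'

The forward primer binds at positions 38–55; the product's 3' end on the top strand is position 99.
The reverse primer anneals to the top strand over positions 92–99, i.e. to TTCTCGCG.
Its sequence written 5'→3' is the reverse complement: CGCGAGAA.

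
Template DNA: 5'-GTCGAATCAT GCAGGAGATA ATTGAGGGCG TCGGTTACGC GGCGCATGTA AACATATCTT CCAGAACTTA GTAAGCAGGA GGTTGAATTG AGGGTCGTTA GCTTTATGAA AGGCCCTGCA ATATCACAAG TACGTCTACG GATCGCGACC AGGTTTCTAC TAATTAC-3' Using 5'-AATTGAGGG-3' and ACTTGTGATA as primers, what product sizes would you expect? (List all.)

112 bp, 46 bp

The forward primer AATTGAGGG matches the top strand at positions 20–28, 86–94.
The reverse primer's reverse complement is TATCACAAGT, matching at positions 122–131.
Each forward site pairs with the reverse site to give a product ending at position 131: sizes 112, 46 bp.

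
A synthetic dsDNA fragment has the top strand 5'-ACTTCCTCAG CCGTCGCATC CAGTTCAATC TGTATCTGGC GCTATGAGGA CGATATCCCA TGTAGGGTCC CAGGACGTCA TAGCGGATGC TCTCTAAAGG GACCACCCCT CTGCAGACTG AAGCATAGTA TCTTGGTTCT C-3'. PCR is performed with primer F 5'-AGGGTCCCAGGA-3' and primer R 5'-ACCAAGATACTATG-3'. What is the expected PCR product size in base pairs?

Forward primer AGGGTCCCAGGA is found on the top strand at positions 64–75.
Reverse complement of the reverse primer: CATAGTATCTTGGT. This occurs on the top strand at positions 124–137.
The product runs from position 64 to position 137, so its length is 137 − 64 + 1 = 74 bp.

74 bp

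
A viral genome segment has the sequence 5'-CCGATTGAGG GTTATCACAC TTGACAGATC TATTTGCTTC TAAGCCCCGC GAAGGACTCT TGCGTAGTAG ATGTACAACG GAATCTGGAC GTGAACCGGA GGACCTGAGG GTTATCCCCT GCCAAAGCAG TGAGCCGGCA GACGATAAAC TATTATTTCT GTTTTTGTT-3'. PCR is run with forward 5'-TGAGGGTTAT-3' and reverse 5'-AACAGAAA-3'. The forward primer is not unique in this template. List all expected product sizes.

The forward primer TGAGGGTTAT matches the top strand at positions 6–15, 106–115.
The reverse primer's reverse complement is TTTCTGTT, matching at positions 156–163.
Each forward site pairs with the reverse site to give a product ending at position 163: sizes 158, 58 bp.

158 bp, 58 bp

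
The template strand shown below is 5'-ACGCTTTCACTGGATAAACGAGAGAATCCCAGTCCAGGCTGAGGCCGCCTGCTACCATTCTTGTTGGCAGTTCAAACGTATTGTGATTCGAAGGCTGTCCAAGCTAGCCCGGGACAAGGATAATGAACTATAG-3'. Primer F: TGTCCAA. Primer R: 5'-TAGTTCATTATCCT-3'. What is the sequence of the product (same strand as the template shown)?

The forward primer matches the template at positions 96–102.
Taking the reverse complement of TAGTTCATTATCCT gives AGGATAATGAACTA, found at positions 117–130 on the template; the primer anneals here to the top strand with its 3' end pointing upstream.
The product is the template from position 96 through 130 (35 bp).

5'-TGTCCAAGCTAGCCCGGGACAAGGATAATGAACTA-3'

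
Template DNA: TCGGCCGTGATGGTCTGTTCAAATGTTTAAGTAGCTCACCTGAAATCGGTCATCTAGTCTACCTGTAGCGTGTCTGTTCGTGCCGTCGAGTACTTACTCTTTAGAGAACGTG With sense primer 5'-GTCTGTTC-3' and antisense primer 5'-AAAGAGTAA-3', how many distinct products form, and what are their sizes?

The forward primer GTCTGTTC matches the top strand at positions 13–20, 72–79.
The reverse primer's reverse complement is TTACTCTTT, matching at positions 94–102.
Each forward site pairs with the reverse site to give a product ending at position 102: sizes 90, 31 bp.

Two products: 90 bp, 31 bp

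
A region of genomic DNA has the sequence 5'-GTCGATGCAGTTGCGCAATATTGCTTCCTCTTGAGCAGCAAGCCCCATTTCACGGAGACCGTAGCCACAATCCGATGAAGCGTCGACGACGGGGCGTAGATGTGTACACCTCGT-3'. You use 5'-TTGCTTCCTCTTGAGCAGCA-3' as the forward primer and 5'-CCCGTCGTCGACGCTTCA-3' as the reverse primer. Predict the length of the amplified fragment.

73 bp

The forward primer matches the template at positions 21–40.
Taking the reverse complement of CCCGTCGTCGACGCTTCA gives TGAAGCGTCGACGACGGG, found at positions 76–93 on the template; the primer anneals here to the top strand with its 3' end pointing upstream.
Product length = (reverse-primer end) − (forward-primer start) + 1 = 93 − 21 + 1 = 73 bp.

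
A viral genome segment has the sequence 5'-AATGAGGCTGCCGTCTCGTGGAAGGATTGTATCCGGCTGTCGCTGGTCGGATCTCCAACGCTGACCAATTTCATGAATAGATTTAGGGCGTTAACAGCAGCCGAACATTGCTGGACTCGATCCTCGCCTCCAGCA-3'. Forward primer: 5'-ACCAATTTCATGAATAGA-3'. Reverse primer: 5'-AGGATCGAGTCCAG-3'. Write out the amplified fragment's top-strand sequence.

Forward primer ACCAATTTCATGAATAGA is found on the top strand at positions 64–81.
Taking the reverse complement of AGGATCGAGTCCAG gives CTGGACTCGATCCT, found at positions 111–124 on the template; the primer anneals here to the top strand with its 3' end pointing upstream.
The product is the template from position 64 through 124 (61 bp).

5'-ACCAATTTCATGAATAGATTTAGGGCGTTAACAGCAGCCGAACATTGCTGGACTCGATCCT-3'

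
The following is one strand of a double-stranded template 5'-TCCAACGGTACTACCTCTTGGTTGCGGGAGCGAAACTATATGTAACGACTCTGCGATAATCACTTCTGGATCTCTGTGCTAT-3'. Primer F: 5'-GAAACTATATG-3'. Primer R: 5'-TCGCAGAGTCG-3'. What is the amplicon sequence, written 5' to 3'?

Forward primer GAAACTATATG is found on the top strand at positions 32–42.
Reverse complement of the reverse primer: CGACTCTGCGA. This occurs on the top strand at positions 46–56.
The product is the template from position 32 through 56 (25 bp).

5'-GAAACTATATGTAACGACTCTGCGA-3'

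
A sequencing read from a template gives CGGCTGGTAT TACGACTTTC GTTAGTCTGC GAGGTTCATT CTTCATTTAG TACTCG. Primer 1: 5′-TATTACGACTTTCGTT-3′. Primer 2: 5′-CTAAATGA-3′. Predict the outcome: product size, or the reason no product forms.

Primer 1 (TATTACGACTTTCGTT) matches the top strand at positions 8–23; it acts as a forward primer.
Primer 2's reverse complement is TCATTTAG, matching the top strand at positions 43–50; it acts as a reverse primer.
The 3' ends face each other across positions 8–50, giving a 43 bp product.

Yes — a 43 bp product.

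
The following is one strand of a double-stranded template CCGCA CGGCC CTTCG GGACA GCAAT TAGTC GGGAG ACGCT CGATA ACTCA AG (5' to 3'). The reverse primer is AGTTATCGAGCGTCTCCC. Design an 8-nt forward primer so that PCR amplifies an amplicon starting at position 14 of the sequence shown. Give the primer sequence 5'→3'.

5'-CGGGACAG-3'

The reverse primer's reverse complement GGGAGACGCTCGATAACT matches the template at positions 31–48; the product starts at position 14.
The forward primer is identical to the top strand over positions 14–21: CGGGACAG.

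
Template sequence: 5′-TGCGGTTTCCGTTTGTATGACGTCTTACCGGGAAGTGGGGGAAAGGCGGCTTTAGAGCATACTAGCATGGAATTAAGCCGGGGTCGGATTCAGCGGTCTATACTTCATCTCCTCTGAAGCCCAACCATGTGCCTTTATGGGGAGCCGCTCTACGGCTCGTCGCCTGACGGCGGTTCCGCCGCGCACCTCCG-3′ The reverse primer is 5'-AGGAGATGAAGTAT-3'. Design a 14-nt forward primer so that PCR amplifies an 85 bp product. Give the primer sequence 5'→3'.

5'-CGGGAAGTGGGGGA-3'

The reverse primer's reverse complement ATACTTCATCTCCT matches the template at positions 100–113, so the product ends at position 113.
An 85 bp product then starts at position 113 − 85 + 1 = 29.
The forward primer is identical to the top strand there: CGGGAAGTGGGGGA.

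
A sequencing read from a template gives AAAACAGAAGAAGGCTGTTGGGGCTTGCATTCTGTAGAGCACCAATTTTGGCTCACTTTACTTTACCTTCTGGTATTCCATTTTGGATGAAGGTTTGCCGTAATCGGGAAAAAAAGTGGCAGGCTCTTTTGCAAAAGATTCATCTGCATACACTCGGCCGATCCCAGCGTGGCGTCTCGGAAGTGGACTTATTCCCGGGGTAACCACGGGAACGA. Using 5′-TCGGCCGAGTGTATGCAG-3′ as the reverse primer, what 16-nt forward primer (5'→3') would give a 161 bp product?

5'-AAAACAGAAGAAGGCT-3'

The reverse primer's reverse complement CTGCATACACTCGGCCGA matches the template at positions 144–161, so the product ends at position 161.
A 161 bp product then starts at position 161 − 161 + 1 = 1.
The forward primer is identical to the top strand there: AAAACAGAAGAAGGCT.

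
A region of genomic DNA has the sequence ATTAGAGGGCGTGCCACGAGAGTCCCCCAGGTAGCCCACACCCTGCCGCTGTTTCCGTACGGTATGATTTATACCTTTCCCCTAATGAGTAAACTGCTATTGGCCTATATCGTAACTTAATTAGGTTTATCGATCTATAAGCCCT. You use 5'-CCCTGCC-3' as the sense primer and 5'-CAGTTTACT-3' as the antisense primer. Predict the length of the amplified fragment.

56 bp

The forward primer matches the template at positions 41–47.
Taking the reverse complement of CAGTTTACT gives AGTAAACTG, found at positions 88–96 on the template; the primer anneals here to the top strand with its 3' end pointing upstream.
Amplicon spans positions 41–96: 56 bp.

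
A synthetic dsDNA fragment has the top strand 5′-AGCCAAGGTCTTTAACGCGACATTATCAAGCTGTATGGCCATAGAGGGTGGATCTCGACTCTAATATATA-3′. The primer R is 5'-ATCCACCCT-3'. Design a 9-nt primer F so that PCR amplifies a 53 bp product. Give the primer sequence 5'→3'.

The reverse primer's reverse complement AGGGTGGAT matches the template at positions 45–53, so the product ends at position 53.
A 53 bp product then starts at position 53 − 53 + 1 = 1.
The forward primer is identical to the top strand there: AGCCAAGGT.

5'-AGCCAAGGT-3'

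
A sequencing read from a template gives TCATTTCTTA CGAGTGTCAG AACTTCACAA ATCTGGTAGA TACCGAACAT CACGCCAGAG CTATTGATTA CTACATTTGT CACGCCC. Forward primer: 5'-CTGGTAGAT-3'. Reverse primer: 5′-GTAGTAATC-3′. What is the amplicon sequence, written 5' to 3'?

5'-CTGGTAGATACCGAACATCACGCCAGAGCTATTGATTACTAC-3'

Scanning the template, CTGGTAGAT occurs at positions 33–41; this primer anneals to the bottom strand there with its 3' end pointing downstream.
Taking the reverse complement of GTAGTAATC gives GATTACTAC, found at positions 66–74 on the template; the primer anneals here to the top strand with its 3' end pointing upstream.
The product is the template from position 33 through 74 (42 bp).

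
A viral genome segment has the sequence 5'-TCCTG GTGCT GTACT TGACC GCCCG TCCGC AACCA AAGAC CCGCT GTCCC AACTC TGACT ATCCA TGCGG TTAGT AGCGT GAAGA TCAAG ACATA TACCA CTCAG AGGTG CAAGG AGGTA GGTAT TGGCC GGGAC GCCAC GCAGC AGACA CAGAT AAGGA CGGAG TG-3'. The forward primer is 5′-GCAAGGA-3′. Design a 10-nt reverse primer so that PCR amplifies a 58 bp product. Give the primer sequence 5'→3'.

The forward primer binds at positions 110–116, so a 58 bp product ends at position 110 + 58 − 1 = 167.
The reverse primer anneals to the top strand over positions 158–167, i.e. to GGACGGAGTG.
Its sequence written 5'→3' is the reverse complement: CACTCCGTCC.

5'-CACTCCGTCC-3'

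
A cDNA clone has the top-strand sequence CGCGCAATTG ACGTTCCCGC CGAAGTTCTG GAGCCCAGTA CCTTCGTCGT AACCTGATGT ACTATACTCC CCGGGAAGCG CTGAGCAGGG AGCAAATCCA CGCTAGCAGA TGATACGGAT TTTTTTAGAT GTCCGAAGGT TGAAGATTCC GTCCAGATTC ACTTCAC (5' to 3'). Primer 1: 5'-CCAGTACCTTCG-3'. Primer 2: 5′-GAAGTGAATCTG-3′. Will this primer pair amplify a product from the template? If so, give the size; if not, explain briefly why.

Yes — a 131 bp product.

Primer 1 (CCAGTACCTTCG) matches the top strand at positions 35–46; it acts as a forward primer.
Primer 2's reverse complement is CAGATTCACTTC, matching the top strand at positions 154–165; it acts as a reverse primer.
The 3' ends face each other across positions 35–165, giving a 131 bp product.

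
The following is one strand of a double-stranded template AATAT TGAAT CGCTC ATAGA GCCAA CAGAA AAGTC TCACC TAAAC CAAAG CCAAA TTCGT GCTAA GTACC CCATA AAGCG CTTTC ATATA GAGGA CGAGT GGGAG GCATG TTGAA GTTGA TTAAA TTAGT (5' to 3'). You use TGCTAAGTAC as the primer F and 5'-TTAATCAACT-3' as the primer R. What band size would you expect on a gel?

65 bp

Forward primer TGCTAAGTAC is found on the top strand at positions 60–69.
Taking the reverse complement of TTAATCAACT gives AGTTGATTAA, found at positions 115–124 on the template; the primer anneals here to the top strand with its 3' end pointing upstream.
Amplicon spans positions 60–124: 65 bp.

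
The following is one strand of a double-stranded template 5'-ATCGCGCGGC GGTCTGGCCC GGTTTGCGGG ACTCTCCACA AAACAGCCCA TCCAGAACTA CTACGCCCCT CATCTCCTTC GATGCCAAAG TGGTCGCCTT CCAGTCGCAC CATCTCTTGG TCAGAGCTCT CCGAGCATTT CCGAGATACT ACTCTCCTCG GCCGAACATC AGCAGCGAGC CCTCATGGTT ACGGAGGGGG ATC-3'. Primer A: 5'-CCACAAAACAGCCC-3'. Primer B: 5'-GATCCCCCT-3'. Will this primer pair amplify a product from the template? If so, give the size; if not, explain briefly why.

Primer A (CCACAAAACAGCCC) matches the top strand at positions 36–49; it acts as a forward primer.
Primer B's reverse complement is AGGGGGATC, matching the top strand at positions 195–203; it acts as a reverse primer.
The 3' ends face each other across positions 36–203, giving a 168 bp product.

Yes — a 168 bp product.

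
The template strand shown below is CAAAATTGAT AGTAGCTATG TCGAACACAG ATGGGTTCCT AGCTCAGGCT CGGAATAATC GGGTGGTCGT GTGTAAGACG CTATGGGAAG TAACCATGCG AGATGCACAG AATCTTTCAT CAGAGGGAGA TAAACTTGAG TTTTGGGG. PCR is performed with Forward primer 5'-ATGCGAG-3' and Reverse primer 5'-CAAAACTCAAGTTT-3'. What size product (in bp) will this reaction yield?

Forward primer ATGCGAG is found on the top strand at positions 96–102.
The reverse primer's reverse complement is AAACTTGAGTTTTG, which matches the template at positions 132–145.
Amplicon spans positions 96–145: 50 bp.

50 bp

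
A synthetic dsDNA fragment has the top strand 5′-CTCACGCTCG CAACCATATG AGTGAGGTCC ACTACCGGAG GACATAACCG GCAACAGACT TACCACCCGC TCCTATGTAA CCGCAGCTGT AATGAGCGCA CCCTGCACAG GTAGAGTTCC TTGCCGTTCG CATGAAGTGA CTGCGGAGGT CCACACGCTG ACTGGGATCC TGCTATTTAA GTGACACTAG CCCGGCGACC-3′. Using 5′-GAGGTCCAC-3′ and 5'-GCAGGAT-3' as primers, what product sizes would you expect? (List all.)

150 bp, 28 bp

The forward primer GAGGTCCAC matches the top strand at positions 24–32, 146–154.
The reverse primer's reverse complement is ATCCTGC, matching at positions 167–173.
Each forward site pairs with the reverse site to give a product ending at position 173: sizes 150, 28 bp.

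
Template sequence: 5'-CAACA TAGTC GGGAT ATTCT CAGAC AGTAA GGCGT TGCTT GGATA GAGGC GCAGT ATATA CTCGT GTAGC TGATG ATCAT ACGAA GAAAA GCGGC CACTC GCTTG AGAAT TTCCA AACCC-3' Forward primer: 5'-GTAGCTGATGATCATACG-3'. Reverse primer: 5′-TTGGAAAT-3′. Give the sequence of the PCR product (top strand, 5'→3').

The forward primer matches the template at positions 66–83.
The reverse primer's reverse complement is ATTTCCAA, which matches the template at positions 109–116.
The product is the template from position 66 through 116 (51 bp).

5'-GTAGCTGATGATCATACGAAGAAAAGCGGCCACTCGCTTGAGAATTTCCAA-3'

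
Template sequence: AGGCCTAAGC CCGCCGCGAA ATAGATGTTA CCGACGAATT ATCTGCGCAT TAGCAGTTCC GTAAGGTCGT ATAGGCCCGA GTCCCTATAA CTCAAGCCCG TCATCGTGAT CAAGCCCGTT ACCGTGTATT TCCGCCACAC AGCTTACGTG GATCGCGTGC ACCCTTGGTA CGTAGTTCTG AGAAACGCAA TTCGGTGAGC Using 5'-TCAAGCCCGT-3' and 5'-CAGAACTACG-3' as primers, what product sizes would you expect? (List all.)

The forward primer TCAAGCCCGT matches the top strand at positions 92–101, 110–119.
The reverse primer's reverse complement is CGTAGTTCTG, matching at positions 171–180.
Each forward site pairs with the reverse site to give a product ending at position 180: sizes 89, 71 bp.

89 bp, 71 bp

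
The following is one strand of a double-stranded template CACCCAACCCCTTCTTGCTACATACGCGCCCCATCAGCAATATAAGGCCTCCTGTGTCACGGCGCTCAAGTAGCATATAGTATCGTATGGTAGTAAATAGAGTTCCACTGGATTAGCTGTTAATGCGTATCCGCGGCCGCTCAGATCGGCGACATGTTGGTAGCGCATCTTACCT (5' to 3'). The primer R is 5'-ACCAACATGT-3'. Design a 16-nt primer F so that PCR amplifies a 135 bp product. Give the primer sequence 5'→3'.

The reverse primer's reverse complement ACATGTTGGT matches the template at positions 152–161, so the product ends at position 161.
A 135 bp product then starts at position 161 − 135 + 1 = 27.
The forward primer is identical to the top strand there: CGCCCCATCAGCAATA.

5'-CGCCCCATCAGCAATA-3'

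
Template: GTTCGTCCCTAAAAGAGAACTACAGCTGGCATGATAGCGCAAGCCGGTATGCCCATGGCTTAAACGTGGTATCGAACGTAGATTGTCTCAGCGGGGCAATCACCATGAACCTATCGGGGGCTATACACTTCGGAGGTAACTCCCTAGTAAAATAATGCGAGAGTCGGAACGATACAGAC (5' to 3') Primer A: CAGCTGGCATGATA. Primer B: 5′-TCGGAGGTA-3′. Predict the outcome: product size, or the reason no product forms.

No product — both primers anneal to the same strand and extend in the same direction.

Primer A (CAGCTGGCATGATA) matches the top strand at positions 23–36 (3' end points downstream).
Primer B (TCGGAGGTA) also matches the top strand directly, at positions 130–138 — its reverse complement TACCTCCGA is not present.
Both primers anneal to the bottom strand with 3' ends pointing the same way, so neither can prime synthesis back toward the other.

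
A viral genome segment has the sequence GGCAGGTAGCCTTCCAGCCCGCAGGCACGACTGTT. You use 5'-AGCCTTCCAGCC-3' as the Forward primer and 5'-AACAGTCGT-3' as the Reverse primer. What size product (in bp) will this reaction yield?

Forward primer AGCCTTCCAGCC is found on the top strand at positions 8–19.
The reverse primer's reverse complement is ACGACTGTT, which matches the template at positions 27–35.
The product runs from position 8 to position 35, so its length is 35 − 8 + 1 = 28 bp.

28 bp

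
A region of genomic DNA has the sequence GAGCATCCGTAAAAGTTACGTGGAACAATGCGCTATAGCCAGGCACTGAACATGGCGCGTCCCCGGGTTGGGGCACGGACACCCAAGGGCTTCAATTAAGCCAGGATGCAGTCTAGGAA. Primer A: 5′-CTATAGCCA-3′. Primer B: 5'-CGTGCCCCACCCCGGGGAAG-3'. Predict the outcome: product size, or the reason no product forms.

Primer B (CGTGCCCCACCCCGGGGAAG) does not match the top strand, and its reverse complement CTTCCCCGGGGTGGGGCACG does not match either.
With no annealing site for primer B, no amplification occurs.

No product — primer B has no binding site in the template.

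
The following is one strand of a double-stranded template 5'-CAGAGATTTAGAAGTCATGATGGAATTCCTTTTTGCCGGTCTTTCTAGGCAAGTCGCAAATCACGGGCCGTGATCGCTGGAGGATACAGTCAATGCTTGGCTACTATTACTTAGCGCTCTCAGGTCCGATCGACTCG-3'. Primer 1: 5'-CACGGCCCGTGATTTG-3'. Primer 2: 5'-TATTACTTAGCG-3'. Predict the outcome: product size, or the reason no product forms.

No product — the primers' 3' ends point away from each other.

Primer 1 (CACGGCCCGTGATTTG) has reverse complement CAAATCACGGGCCGTG, which matches the top strand at positions 57–72; primer 1 anneals to the top strand there with its 3' end pointing upstream toward position 57.
Primer 2 (TATTACTTAGCG) matches the top strand directly at positions 105–116; it anneals to the bottom strand with its 3' end pointing downstream toward position 116.
The 3' ends diverge (primer 1 extends toward position 1, primer 2 toward position 137), so the primers never converge on a shared product.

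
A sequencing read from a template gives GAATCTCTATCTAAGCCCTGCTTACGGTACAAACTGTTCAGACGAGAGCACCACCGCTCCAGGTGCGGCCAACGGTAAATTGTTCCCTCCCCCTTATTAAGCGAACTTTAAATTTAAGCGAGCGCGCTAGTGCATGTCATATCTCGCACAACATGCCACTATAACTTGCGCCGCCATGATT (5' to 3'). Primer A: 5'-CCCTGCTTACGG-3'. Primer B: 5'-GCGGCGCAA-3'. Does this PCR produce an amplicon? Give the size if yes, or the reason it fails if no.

Primer A (CCCTGCTTACGG) matches the top strand at positions 16–27; it acts as a forward primer.
Primer B's reverse complement is TTGCGCCGC, matching the top strand at positions 166–174; it acts as a reverse primer.
The 3' ends face each other across positions 16–174, giving a 159 bp product.

Yes — a 159 bp product.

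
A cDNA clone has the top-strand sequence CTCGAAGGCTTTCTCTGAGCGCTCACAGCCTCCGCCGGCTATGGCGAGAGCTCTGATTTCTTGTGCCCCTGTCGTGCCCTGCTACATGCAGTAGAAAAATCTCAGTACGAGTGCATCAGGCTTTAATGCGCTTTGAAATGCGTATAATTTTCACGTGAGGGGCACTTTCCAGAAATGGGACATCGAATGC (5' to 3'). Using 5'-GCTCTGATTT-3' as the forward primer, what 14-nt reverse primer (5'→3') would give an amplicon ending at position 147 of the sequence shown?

5'-TTATACGCATTTCA-3'

The forward primer binds at positions 50–59; the product's 3' end on the top strand is position 147.
The reverse primer anneals to the top strand over positions 134–147, i.e. to TGAAATGCGTATAA.
Its sequence written 5'→3' is the reverse complement: TTATACGCATTTCA.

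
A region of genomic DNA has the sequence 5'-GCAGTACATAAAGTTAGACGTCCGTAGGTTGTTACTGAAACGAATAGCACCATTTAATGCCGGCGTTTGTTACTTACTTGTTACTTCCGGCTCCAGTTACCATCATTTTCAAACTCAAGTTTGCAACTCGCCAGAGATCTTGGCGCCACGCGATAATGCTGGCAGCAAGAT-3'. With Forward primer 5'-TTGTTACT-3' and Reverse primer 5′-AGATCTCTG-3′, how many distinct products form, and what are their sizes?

Three products: 112 bp, 74 bp, 63 bp

The forward primer TTGTTACT matches the top strand at positions 29–36, 67–74, 78–85.
The reverse primer's reverse complement is CAGAGATCT, matching at positions 132–140.
Each forward site pairs with the reverse site to give a product ending at position 140: sizes 112, 74, 63 bp.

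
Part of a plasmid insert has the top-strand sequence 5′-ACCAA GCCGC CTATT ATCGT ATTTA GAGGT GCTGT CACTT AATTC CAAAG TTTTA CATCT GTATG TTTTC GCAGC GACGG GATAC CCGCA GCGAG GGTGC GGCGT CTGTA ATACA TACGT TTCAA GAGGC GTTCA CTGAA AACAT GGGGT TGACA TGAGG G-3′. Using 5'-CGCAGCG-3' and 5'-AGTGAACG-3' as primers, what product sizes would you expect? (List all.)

68 bp, 51 bp

The forward primer CGCAGCG matches the top strand at positions 70–76, 87–93.
The reverse primer's reverse complement is CGTTCACT, matching at positions 130–137.
Each forward site pairs with the reverse site to give a product ending at position 137: sizes 68, 51 bp.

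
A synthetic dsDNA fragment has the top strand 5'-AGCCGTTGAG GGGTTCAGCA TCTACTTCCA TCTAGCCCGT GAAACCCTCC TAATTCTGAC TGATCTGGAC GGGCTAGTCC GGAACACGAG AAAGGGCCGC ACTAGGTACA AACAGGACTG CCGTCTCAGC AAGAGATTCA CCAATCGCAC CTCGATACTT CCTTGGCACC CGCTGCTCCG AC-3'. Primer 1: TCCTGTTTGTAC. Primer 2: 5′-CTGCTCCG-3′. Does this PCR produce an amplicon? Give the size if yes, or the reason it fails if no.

Primer 1 (TCCTGTTTGTAC) has reverse complement GTACAAACAGGA, which matches the top strand at positions 106–117; primer 1 anneals to the top strand there with its 3' end pointing upstream toward position 106.
Primer 2 (CTGCTCCG) matches the top strand directly at positions 173–180; it anneals to the bottom strand with its 3' end pointing downstream toward position 180.
The 3' ends diverge (primer 1 extends toward position 1, primer 2 toward position 182), so the primers never converge on a shared product.

No product — the primers' 3' ends point away from each other.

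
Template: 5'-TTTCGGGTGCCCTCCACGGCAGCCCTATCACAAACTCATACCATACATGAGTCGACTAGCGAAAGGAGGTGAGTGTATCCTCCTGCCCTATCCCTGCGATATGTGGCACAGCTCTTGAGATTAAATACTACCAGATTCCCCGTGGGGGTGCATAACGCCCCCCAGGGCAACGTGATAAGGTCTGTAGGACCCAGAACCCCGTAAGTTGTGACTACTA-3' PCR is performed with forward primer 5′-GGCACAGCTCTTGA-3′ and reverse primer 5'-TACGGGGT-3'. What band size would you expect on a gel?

The forward primer matches the template at positions 105–118.
The reverse primer's reverse complement is ACCCCGTA, which matches the template at positions 196–203.
The product runs from position 105 to position 203, so its length is 203 − 105 + 1 = 99 bp.

99 bp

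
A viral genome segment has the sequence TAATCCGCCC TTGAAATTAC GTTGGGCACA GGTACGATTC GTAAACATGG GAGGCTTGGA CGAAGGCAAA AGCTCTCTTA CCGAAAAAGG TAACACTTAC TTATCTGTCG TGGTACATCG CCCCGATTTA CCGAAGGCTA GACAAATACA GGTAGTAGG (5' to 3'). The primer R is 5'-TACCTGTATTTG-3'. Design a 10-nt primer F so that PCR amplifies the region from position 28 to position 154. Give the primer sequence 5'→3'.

5'-ACAGGTACGA-3'

The reverse primer's reverse complement CAAATACAGGTA matches the template at positions 143–154; the product starts at position 28.
The forward primer is identical to the top strand over positions 28–37: ACAGGTACGA.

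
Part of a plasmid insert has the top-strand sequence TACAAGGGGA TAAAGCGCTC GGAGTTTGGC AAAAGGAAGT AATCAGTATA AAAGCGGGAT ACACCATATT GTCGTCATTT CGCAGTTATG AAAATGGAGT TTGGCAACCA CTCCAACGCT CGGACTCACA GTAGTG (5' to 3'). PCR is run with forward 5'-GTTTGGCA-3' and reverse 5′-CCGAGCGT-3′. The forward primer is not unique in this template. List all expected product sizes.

The forward primer GTTTGGCA matches the top strand at positions 24–31, 99–106.
The reverse primer's reverse complement is ACGCTCGG, matching at positions 116–123.
Each forward site pairs with the reverse site to give a product ending at position 123: sizes 100, 25 bp.

100 bp, 25 bp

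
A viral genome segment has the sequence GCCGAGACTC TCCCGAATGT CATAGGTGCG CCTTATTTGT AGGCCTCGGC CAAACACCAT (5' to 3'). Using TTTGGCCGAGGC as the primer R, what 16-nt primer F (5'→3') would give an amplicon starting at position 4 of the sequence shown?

5'-GAGACTCTCCCGAATG-3'

The reverse primer's reverse complement GCCTCGGCCAAA matches the template at positions 43–54; the product starts at position 4.
The forward primer is identical to the top strand over positions 4–19: GAGACTCTCCCGAATG.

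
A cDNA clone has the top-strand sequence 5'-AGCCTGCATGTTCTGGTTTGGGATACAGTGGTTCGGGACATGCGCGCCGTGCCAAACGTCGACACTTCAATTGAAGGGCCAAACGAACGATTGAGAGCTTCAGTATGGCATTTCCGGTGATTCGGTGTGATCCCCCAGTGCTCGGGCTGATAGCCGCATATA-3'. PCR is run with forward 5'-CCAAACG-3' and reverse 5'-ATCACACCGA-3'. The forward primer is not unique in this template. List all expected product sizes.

The forward primer CCAAACG matches the top strand at positions 52–58, 79–85.
The reverse primer's reverse complement is TCGGTGTGAT, matching at positions 122–131.
Each forward site pairs with the reverse site to give a product ending at position 131: sizes 80, 53 bp.

80 bp, 53 bp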